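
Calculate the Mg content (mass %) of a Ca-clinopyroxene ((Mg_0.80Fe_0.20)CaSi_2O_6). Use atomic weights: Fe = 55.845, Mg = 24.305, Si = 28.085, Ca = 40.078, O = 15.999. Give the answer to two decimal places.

8.72 mass %

M((Mg_0.80Fe_0.20)CaSi_2O_6) = 222.855 g/mol.
Mg contributes 0.80 × 24.305 = 19.444 g per mole.
19.444/222.855 = 0.0872 → 8.72%.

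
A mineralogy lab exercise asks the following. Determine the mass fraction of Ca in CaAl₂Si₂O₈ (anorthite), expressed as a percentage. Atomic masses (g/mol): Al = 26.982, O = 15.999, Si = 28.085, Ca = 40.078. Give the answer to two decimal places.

Formula mass = 1×40.078 + 2×26.982 + 2×28.085 + 8×15.999 = 278.204 g/mol, of which 40.078 g is Ca.
So Ca makes up 40.078/278.204 = 0.1441 of the mass, i.e. 14.41%.

14.41 mass %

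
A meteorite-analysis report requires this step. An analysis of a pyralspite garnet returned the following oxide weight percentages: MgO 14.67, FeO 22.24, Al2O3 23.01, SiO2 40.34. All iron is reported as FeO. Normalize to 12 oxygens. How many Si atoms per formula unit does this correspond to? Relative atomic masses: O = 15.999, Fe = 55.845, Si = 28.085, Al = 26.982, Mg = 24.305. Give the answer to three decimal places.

2.991 Si apfu

MgO (M=40.304): mol = 0.36398; Mg = 0.36398, O = 0.36398.
FeO (M=71.844): mol = 0.30956; Fe = 0.30956, O = 0.30956.
Al2O3 (M=101.961): mol = 0.22567; Al = 0.45134, O = 0.67701.
SiO2 (M=60.083): mol = 0.67140; Si = 0.67140, O = 1.34280.
ΣO = 2.69335; factor = 12/ΣO = 4.45542.
Si apfu = 0.67140 × 4.45542 = 2.991.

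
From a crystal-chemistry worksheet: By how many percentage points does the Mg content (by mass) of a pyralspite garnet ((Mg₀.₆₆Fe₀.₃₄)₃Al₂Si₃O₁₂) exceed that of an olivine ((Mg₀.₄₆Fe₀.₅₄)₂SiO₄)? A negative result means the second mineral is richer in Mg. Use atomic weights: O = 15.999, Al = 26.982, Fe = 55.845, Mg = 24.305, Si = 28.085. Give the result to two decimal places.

-1.74 percentage points

First mineral: 48.124 g Mg in 435.293 g formula = 11.06 wt% Mg.
Second mineral: 22.361 g Mg in 174.754 g formula = 12.80 wt% Mg.
11.06% − 12.80% gives a difference of -1.74 percentage points.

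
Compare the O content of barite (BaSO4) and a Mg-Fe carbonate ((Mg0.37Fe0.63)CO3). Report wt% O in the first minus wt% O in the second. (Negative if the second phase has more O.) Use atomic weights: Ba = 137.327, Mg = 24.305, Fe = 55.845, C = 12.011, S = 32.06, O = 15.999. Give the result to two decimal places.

M(BaSO4) = 233.383 g/mol, so wt% O = 63.996/233.383 × 100 = 27.42%.
M((Mg0.37Fe0.63)CO3) = 104.183 g/mol, so wt% O = 47.997/104.183 × 100 = 46.07%.
27.42 − 46.07 = -18.65 pp.

-18.65 percentage points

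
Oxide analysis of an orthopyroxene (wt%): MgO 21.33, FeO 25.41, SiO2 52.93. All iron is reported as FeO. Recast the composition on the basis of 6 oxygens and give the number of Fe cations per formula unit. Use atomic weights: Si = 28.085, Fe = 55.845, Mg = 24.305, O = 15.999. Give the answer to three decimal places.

MgO: 21.33/40.304 = 0.52923 mol → 0.52923 mol Mg, 0.52923 mol O.
FeO: 25.41/71.844 = 0.35368 mol → 0.35368 mol Fe, 0.35368 mol O.
SiO2: 52.93/60.083 = 0.88095 mol → 0.88095 mol Si, 1.76190 mol O.
Total oxygen = 2.64481 mol. Normalization factor = 6/2.64481 = 2.26859.
Fe per 6 O = 0.35368 × 2.26859 = 0.802.

0.802 Fe apfu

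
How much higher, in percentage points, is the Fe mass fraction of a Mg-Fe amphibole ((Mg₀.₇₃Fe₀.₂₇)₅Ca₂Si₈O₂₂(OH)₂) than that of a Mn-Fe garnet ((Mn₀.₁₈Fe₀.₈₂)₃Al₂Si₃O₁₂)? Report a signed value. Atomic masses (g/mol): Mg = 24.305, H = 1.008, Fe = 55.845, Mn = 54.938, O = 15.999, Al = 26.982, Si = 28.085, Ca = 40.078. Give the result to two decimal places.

M((Mg₀.₇₃Fe₀.₂₇)₅Ca₂Si₈O₂₂(OH)₂) = 854.932 g/mol, so wt% Fe = 75.391/854.932 × 100 = 8.82%.
M((Mn₀.₁₈Fe₀.₈₂)₃Al₂Si₃O₁₂) = 497.252 g/mol, so wt% Fe = 137.379/497.252 × 100 = 27.63%.
8.82 − 27.63 = -18.81 pp.

-18.81 percentage points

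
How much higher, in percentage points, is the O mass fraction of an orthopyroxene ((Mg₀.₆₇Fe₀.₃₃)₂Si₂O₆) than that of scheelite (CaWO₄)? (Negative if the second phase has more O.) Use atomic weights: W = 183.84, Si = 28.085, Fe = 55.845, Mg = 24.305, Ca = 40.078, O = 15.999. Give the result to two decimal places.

21.09 percentage points

O in (Mg₀.₆₇Fe₀.₃₃)₂Si₂O₆: molar mass 221.590 g/mol; 6×15.999 = 95.994 g → 43.32 wt%.
O in CaWO₄: molar mass 287.914 g/mol; 4×15.999 = 63.996 g → 22.23 wt%.
Difference = 43.32 − 22.23 = 21.09 percentage points.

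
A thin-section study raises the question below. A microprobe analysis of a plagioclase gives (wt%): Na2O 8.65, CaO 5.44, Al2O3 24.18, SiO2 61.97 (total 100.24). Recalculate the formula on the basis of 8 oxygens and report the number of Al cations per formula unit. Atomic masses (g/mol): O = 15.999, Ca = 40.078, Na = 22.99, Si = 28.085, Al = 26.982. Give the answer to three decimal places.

8.65 wt% Na2O ÷ 61.979 g/mol = 0.13956 mol, giving 0.27912 Na and 0.13956 O.
5.44 wt% CaO ÷ 56.077 g/mol = 0.09701 mol, giving 0.09701 Ca and 0.09701 O.
24.18 wt% Al2O3 ÷ 101.961 g/mol = 0.23715 mol, giving 0.47430 Al and 0.71145 O.
61.97 wt% SiO2 ÷ 60.083 g/mol = 1.03141 mol, giving 1.03141 Si and 2.06282 O.
Oxygen sums to 3.01084; scaling by 8/3.01084 = 2.65707 puts the formula on 8 O.
Al: 0.47430 × 2.65707 = 1.260 atoms per formula unit.

1.260 Al apfu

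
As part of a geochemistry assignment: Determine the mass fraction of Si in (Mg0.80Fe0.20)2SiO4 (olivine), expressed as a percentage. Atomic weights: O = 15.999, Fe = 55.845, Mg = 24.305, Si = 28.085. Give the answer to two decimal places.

18.32 weight percent

Molar mass of (Mg0.80Fe0.20)2SiO4: 1.60*24.305 + 0.40*55.845 + 1*28.085 + 4*15.999 = 153.307 g/mol.
Mass of Si per formula unit: 1 × 28.085 = 28.085 g.
Weight fraction Si = 28.085 / 153.307 = 0.1832.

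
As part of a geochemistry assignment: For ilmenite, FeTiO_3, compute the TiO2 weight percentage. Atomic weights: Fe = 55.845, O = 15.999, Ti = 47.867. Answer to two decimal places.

Molar mass of FeTiO_3 = 1*55.845 + 1*47.867 + 3*15.999 = 151.709 g/mol.
Each formula unit contains 1 Ti, equivalent to 1/1 = 1.0000 mol TiO2.
M(TiO2) = 1×47.867 + 2×15.999 = 79.865 g/mol.
Mass of TiO2 per formula unit = 1.0000 × 79.865 = 79.865 g.
TiO2 wt% = 79.865 / 151.709 × 100 = 52.64%.

52.64 wt%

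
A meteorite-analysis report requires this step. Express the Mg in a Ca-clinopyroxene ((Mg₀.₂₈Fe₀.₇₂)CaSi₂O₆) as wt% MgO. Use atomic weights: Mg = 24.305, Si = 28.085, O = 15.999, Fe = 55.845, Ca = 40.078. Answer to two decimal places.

Formula mass = 239.256 g/mol.
0.28 Mg → 0.2800 mol MgO per formula unit; M(MgO) = 40.304, so MgO mass = 11.285 g.
11.285/239.256 × 100 = 4.72 wt%.

4.72 wt%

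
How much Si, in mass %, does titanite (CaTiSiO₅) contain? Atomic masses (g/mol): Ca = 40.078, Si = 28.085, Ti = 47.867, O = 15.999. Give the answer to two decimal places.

14.33 mass %

M(CaTiSiO₅) = 196.025 g/mol.
Si contributes 1 × 28.085 = 28.085 g per mole.
28.085/196.025 = 0.1433 → 14.33%.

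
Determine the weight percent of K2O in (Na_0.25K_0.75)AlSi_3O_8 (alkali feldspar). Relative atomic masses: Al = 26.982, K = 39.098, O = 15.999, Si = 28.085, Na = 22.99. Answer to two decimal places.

12.88 wt%

Molar mass of (Na_0.25K_0.75)AlSi_3O_8 = 0.25×22.99 + 0.75×39.098 + 1×26.982 + 3×28.085 + 8×15.999 = 274.300 g/mol.
Each formula unit contains 0.75 K, equivalent to 0.75/2 = 0.3750 mol K2O.
M(K2O) = 2×39.098 + 1×15.999 = 94.195 g/mol.
Mass of K2O per formula unit = 0.3750 × 94.195 = 35.323 g.
K2O wt% = 35.323 / 274.300 × 100 = 12.88%.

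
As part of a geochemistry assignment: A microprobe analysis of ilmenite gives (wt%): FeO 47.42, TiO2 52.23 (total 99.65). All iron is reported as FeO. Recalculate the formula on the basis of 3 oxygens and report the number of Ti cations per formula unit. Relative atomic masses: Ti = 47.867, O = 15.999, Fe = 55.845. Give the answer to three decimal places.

0.997 Ti apfu

FeO (M=71.844): mol = 0.66004; Fe = 0.66004, O = 0.66004.
TiO2 (M=79.865): mol = 0.65398; Ti = 0.65398, O = 1.30796.
ΣO = 1.96800; factor = 3/ΣO = 1.52439.
Ti apfu = 0.65398 × 1.52439 = 0.997.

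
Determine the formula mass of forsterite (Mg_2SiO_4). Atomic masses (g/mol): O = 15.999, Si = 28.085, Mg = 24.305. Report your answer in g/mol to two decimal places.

M = 2·24.305 + 1·28.085 + 4·15.999

140.69 g/mol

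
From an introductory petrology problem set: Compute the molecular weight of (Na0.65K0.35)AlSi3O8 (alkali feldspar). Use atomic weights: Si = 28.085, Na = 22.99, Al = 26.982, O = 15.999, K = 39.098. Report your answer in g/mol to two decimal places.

M = 0.65*22.99 + 0.35*39.098 + 1*26.982 + 3*28.085 + 8*15.999

267.86 g/mol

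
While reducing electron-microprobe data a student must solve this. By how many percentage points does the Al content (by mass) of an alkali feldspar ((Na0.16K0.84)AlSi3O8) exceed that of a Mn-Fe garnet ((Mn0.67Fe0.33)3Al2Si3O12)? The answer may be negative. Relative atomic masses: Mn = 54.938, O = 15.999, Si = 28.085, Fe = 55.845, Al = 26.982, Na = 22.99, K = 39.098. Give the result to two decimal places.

-1.10 percentage points

First mineral: 26.982 g Al in 275.750 g formula = 9.78 wt% Al.
Second mineral: 53.964 g Al in 495.919 g formula = 10.88 wt% Al.
9.78% − 10.88% gives a difference of -1.10 percentage points.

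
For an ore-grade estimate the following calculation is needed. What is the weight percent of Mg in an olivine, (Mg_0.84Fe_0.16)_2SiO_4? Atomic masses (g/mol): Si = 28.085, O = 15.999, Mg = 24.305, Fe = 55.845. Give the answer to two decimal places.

27.08 weight percent

M((Mg_0.84Fe_0.16)_2SiO_4) = 150.784 g/mol.
Mg contributes 1.68 × 24.305 = 40.832 g per mole.
40.832/150.784 = 0.2708 → 27.08%.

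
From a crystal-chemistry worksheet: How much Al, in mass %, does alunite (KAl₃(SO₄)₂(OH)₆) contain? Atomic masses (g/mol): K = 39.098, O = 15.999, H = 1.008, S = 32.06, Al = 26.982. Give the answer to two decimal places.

Molar mass of KAl₃(SO₄)₂(OH)₆: 1*39.098 + 3*26.982 + 2*32.06 + 14*15.999 + 6*1.008 = 414.198 g/mol.
Mass of Al per formula unit: 3 × 26.982 = 80.946 g.
Weight fraction Al = 80.946 / 414.198 = 0.1954.

19.54 mass %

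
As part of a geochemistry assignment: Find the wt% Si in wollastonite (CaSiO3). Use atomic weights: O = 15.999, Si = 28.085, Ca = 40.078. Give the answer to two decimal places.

M(CaSiO3) = 116.160 g/mol.
Si contributes 1 × 28.085 = 28.085 g per mole.
28.085/116.160 = 0.2418 → 24.18%.

24.18 weight percent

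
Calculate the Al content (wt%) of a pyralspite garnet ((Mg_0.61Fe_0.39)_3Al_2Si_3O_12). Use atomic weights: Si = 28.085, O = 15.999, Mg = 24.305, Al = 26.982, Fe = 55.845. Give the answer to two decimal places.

12.26 wt%

Formula mass = 1.83×24.305 + 1.17×55.845 + 2×26.982 + 3×28.085 + 12×15.999 = 440.024 g/mol, of which 53.964 g is Al.
So Al makes up 53.964/440.024 = 0.1226 of the mass, i.e. 12.26%.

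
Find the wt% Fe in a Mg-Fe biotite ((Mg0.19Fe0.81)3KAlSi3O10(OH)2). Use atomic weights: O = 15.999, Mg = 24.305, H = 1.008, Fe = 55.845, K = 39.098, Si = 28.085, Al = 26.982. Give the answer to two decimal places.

27.48 mass %

M((Mg0.19Fe0.81)3KAlSi3O10(OH)2) = 493.896 g/mol.
Fe contributes 2.43 × 55.845 = 135.703 g per mole.
135.703/493.896 = 0.2748 → 27.48%.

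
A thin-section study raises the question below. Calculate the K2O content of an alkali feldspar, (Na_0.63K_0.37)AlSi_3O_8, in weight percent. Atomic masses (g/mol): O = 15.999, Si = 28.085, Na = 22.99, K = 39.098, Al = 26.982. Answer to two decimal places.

6.50 wt%

Molar mass of (Na_0.63K_0.37)AlSi_3O_8 = 0.63·22.99 + 0.37·39.098 + 1·26.982 + 3·28.085 + 8·15.999 = 268.179 g/mol.
Each formula unit contains 0.37 K, equivalent to 0.37/2 = 0.1850 mol K2O.
M(K2O) = 2×39.098 + 1×15.999 = 94.195 g/mol.
Mass of K2O per formula unit = 0.1850 × 94.195 = 17.426 g.
K2O wt% = 17.426 / 268.179 × 100 = 6.50%.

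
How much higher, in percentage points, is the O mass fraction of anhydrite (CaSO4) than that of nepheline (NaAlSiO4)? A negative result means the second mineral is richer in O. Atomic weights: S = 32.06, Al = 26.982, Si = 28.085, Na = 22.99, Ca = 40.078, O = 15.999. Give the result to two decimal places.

1.96 percentage points

First mineral: 63.996 g O in 136.134 g formula = 47.01 wt% O.
Second mineral: 63.996 g O in 142.053 g formula = 45.05 wt% O.
47.01% − 45.05% gives a difference of 1.96 percentage points.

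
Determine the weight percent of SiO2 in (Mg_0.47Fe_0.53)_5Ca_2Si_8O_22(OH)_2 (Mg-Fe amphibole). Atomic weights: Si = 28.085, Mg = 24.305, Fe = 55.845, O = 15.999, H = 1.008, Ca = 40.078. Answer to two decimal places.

53.65 wt%

Molar mass of (Mg_0.47Fe_0.53)_5Ca_2Si_8O_22(OH)_2 = 2.35·24.305 + 2.65·55.845 + 2·40.078 + 8·28.085 + 24·15.999 + 2·1.008 = 895.934 g/mol.
Each formula unit contains 8 Si, equivalent to 8/1 = 8.0000 mol SiO2.
M(SiO2) = 1×28.085 + 2×15.999 = 60.083 g/mol.
Mass of SiO2 per formula unit = 8.0000 × 60.083 = 480.664 g.
SiO2 wt% = 480.664 / 895.934 × 100 = 53.65%.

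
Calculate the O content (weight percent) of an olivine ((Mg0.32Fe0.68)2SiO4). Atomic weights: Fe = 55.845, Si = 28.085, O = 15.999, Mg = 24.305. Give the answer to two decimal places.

34.86 weight percent

Molar mass of (Mg0.32Fe0.68)2SiO4: 0.64×24.305 + 1.36×55.845 + 1×28.085 + 4×15.999 = 183.585 g/mol.
Mass of O per formula unit: 4 × 15.999 = 63.996 g.
Weight fraction O = 63.996 / 183.585 = 0.3486.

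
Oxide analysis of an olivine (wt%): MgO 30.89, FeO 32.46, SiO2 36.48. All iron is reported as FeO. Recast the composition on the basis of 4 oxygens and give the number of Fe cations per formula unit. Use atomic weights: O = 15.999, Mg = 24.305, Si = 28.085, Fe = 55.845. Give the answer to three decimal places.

0.743 Fe apfu

MgO: 30.89/40.304 = 0.76643 mol → 0.76643 mol Mg, 0.76643 mol O.
FeO: 32.46/71.844 = 0.45181 mol → 0.45181 mol Fe, 0.45181 mol O.
SiO2: 36.48/60.083 = 0.60716 mol → 0.60716 mol Si, 1.21432 mol O.
Total oxygen = 2.43256 mol. Normalization factor = 4/2.43256 = 1.64436.
Fe per 4 O = 0.45181 × 1.64436 = 0.743.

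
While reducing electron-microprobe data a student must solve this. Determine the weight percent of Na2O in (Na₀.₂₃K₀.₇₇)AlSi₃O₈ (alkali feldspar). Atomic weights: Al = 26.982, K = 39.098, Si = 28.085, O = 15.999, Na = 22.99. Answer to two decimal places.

M((Na₀.₂₃K₀.₇₇)AlSi₃O₈) = 274.622 g/mol; M(Na2O) = 61.979 g/mol.
Moles Na2O per formula unit = 0.23 Na ÷ 2 = 0.1150.
Na2O fraction = (0.1150 × 61.979) / 274.622 = 7.128/274.622 = 0.0260.

2.60 wt%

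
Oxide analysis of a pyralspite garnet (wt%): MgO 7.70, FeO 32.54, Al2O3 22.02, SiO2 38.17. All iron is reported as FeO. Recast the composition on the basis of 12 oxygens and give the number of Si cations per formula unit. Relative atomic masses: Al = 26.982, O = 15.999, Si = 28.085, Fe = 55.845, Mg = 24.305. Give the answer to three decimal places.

7.70 wt% MgO ÷ 40.304 g/mol = 0.19105 mol, giving 0.19105 Mg and 0.19105 O.
32.54 wt% FeO ÷ 71.844 g/mol = 0.45293 mol, giving 0.45293 Fe and 0.45293 O.
22.02 wt% Al2O3 ÷ 101.961 g/mol = 0.21596 mol, giving 0.43192 Al and 0.64788 O.
38.17 wt% SiO2 ÷ 60.083 g/mol = 0.63529 mol, giving 0.63529 Si and 1.27058 O.
Oxygen sums to 2.56244; scaling by 12/2.56244 = 4.68304 puts the formula on 12 O.
Si: 0.63529 × 4.68304 = 2.975 atoms per formula unit.

2.975 Si apfu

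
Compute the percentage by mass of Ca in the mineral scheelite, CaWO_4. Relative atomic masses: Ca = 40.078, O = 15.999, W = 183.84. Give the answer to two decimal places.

Molar mass of CaWO_4: 1*40.078 + 1*183.84 + 4*15.999 = 287.914 g/mol.
Mass of Ca per formula unit: 1 × 40.078 = 40.078 g.
Weight fraction Ca = 40.078 / 287.914 = 0.1392.

13.92 mass %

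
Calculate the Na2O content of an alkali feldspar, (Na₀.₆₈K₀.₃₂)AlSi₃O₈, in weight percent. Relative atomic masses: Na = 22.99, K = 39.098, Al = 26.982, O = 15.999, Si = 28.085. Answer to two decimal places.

7.88 wt%

Formula mass = 267.374 g/mol.
0.68 Na → 0.3400 mol Na2O per formula unit; M(Na2O) = 61.979, so Na2O mass = 21.073 g.
21.073/267.374 × 100 = 7.88 wt%.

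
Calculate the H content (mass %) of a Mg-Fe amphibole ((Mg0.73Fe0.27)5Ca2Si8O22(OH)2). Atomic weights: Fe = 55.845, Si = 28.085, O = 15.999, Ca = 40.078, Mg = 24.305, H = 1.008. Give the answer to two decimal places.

0.24 mass %

Formula mass = 3.65·24.305 + 1.35·55.845 + 2·40.078 + 8·28.085 + 24·15.999 + 2·1.008 = 854.932 g/mol, of which 2.016 g is H.
So H makes up 2.016/854.932 = 0.0024 of the mass, i.e. 0.24%.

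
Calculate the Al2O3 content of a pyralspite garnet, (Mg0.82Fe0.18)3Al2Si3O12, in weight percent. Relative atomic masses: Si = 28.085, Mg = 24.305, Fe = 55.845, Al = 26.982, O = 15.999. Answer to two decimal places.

Molar mass of (Mg0.82Fe0.18)3Al2Si3O12 = 2.46×24.305 + 0.54×55.845 + 2×26.982 + 3×28.085 + 12×15.999 = 420.154 g/mol.
Each formula unit contains 2 Al, equivalent to 2/2 = 1.0000 mol Al2O3.
M(Al2O3) = 2×26.982 + 3×15.999 = 101.961 g/mol.
Mass of Al2O3 per formula unit = 1.0000 × 101.961 = 101.961 g.
Al2O3 wt% = 101.961 / 420.154 × 100 = 24.27%.

24.27 wt%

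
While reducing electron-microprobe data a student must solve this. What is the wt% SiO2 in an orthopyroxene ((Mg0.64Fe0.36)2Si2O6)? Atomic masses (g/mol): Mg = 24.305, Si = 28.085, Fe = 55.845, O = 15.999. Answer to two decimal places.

M((Mg0.64Fe0.36)2Si2O6) = 223.483 g/mol; M(SiO2) = 60.083 g/mol.
Moles SiO2 per formula unit = 2 Si ÷ 1 = 2.0000.
SiO2 fraction = (2.0000 × 60.083) / 223.483 = 120.166/223.483 = 0.5377.

53.77 wt%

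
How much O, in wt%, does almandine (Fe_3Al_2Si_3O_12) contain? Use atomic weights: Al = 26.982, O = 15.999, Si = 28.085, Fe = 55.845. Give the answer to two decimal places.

38.57 wt%

Molar mass of Fe_3Al_2Si_3O_12: 3×55.845 + 2×26.982 + 3×28.085 + 12×15.999 = 497.742 g/mol.
Mass of O per formula unit: 12 × 15.999 = 191.988 g.
Weight fraction O = 191.988 / 497.742 = 0.3857.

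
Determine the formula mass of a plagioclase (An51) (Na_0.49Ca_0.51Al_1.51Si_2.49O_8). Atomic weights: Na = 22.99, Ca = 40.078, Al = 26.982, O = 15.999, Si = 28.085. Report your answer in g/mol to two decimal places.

270.37 g/mol

M = 0.49×22.99 + 0.51×40.078 + 1.51×26.982 + 2.49×28.085 + 8×15.999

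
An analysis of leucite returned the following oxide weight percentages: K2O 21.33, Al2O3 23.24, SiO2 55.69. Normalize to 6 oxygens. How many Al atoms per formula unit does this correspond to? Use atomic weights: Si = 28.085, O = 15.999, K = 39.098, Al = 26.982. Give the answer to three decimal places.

21.33 wt% K2O ÷ 94.195 g/mol = 0.22645 mol, giving 0.45290 K and 0.22645 O.
23.24 wt% Al2O3 ÷ 101.961 g/mol = 0.22793 mol, giving 0.45586 Al and 0.68379 O.
55.69 wt% SiO2 ÷ 60.083 g/mol = 0.92688 mol, giving 0.92688 Si and 1.85376 O.
Oxygen sums to 2.76400; scaling by 6/2.76400 = 2.17077 puts the formula on 6 O.
Al: 0.45586 × 2.17077 = 0.990 atoms per formula unit.

0.990 Al apfu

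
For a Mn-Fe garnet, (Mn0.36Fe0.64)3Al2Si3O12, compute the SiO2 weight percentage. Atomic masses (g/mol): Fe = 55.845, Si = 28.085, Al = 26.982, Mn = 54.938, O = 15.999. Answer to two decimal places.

M((Mn0.36Fe0.64)3Al2Si3O12) = 496.762 g/mol; M(SiO2) = 60.083 g/mol.
Moles SiO2 per formula unit = 3 Si ÷ 1 = 3.0000.
SiO2 fraction = (3.0000 × 60.083) / 496.762 = 180.249/496.762 = 0.3628.

36.28 wt%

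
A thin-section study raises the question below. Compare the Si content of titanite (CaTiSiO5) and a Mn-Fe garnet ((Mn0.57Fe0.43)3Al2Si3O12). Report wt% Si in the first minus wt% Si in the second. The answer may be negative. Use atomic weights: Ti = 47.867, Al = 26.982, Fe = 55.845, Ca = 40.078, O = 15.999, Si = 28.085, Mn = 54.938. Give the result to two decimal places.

Si in CaTiSiO5: molar mass 196.025 g/mol; 1×28.085 = 28.085 g → 14.33 wt%.
Si in (Mn0.57Fe0.43)3Al2Si3O12: molar mass 496.191 g/mol; 3×28.085 = 84.255 g → 16.98 wt%.
Difference = 14.33 − 16.98 = -2.65 percentage points.

-2.65 percentage points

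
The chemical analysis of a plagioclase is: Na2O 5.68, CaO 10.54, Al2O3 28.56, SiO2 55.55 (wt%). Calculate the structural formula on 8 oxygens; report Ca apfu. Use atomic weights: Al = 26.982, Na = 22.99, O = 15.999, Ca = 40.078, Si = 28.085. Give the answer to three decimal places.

0.506 Ca apfu

Na2O (M=61.979): mol = 0.09164; Na = 0.18328, O = 0.09164.
CaO (M=56.077): mol = 0.18796; Ca = 0.18796, O = 0.18796.
Al2O3 (M=101.961): mol = 0.28011; Al = 0.56022, O = 0.84033.
SiO2 (M=60.083): mol = 0.92455; Si = 0.92455, O = 1.84910.
ΣO = 2.96903; factor = 8/ΣO = 2.69448.
Ca apfu = 0.18796 × 2.69448 = 0.506.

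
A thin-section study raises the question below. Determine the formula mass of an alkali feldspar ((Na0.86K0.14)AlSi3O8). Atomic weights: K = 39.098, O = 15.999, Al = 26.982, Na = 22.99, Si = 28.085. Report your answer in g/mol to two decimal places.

Na: 0.86 × 22.99 = 19.7714
K: 0.14 × 39.098 = 5.4737
Al: 1 × 26.982 = 26.9820
Si: 3 × 28.085 = 84.2550
O: 8 × 15.999 = 127.9920
Summing the contributions gives the formula mass.

264.47 g/mol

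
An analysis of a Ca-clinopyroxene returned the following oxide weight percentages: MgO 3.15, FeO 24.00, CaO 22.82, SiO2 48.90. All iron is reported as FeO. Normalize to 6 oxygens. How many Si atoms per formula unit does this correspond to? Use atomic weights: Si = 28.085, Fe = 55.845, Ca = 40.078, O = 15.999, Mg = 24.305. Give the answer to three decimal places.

1.996 Si apfu

MgO: 3.15/40.304 = 0.07816 mol → 0.07816 mol Mg, 0.07816 mol O.
FeO: 24.00/71.844 = 0.33406 mol → 0.33406 mol Fe, 0.33406 mol O.
CaO: 22.82/56.077 = 0.40694 mol → 0.40694 mol Ca, 0.40694 mol O.
SiO2: 48.90/60.083 = 0.81387 mol → 0.81387 mol Si, 1.62774 mol O.
Total oxygen = 2.44690 mol. Normalization factor = 6/2.44690 = 2.45208.
Si per 6 O = 0.81387 × 2.45208 = 1.996.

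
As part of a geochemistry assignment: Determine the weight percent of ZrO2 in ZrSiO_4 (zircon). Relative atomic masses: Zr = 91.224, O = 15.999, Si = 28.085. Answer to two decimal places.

67.22 wt%

Molar mass of ZrSiO_4 = 1×91.224 + 1×28.085 + 4×15.999 = 183.305 g/mol.
Each formula unit contains 1 Zr, equivalent to 1/1 = 1.0000 mol ZrO2.
M(ZrO2) = 1×91.224 + 2×15.999 = 123.222 g/mol.
Mass of ZrO2 per formula unit = 1.0000 × 123.222 = 123.222 g.
ZrO2 wt% = 123.222 / 183.305 × 100 = 67.22%.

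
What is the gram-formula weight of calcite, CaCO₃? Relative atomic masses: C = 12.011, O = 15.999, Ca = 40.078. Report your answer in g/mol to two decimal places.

100.09 g/mol

Ca: 1 × 40.078 = 40.0780
C: 1 × 12.011 = 12.0110
O: 3 × 15.999 = 47.9970
Summing the contributions gives the formula mass.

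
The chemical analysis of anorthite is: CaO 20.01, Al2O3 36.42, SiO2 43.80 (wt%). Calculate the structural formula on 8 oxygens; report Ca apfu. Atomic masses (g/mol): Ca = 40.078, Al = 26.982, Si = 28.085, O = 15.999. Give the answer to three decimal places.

CaO (M=56.077): mol = 0.35683; Ca = 0.35683, O = 0.35683.
Al2O3 (M=101.961): mol = 0.35720; Al = 0.71440, O = 1.07160.
SiO2 (M=60.083): mol = 0.72899; Si = 0.72899, O = 1.45798.
ΣO = 2.88641; factor = 8/ΣO = 2.77161.
Ca apfu = 0.35683 × 2.77161 = 0.989.

0.989 Ca apfu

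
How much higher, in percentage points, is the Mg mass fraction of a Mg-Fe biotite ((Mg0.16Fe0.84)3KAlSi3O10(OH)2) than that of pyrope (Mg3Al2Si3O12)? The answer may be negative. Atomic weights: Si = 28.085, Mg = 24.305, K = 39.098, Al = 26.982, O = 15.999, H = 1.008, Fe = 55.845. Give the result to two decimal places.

First mineral: 11.666 g Mg in 496.735 g formula = 2.35 wt% Mg.
Second mineral: 72.915 g Mg in 403.122 g formula = 18.09 wt% Mg.
2.35% − 18.09% gives a difference of -15.74 percentage points.

-15.74 percentage points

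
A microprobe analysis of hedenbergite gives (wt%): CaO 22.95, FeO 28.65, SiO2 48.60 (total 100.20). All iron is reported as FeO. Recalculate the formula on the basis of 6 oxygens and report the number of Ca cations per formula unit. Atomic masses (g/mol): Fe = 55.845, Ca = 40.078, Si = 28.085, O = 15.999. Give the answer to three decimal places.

1.012 Ca apfu

CaO (M=56.077): mol = 0.40926; Ca = 0.40926, O = 0.40926.
FeO (M=71.844): mol = 0.39878; Fe = 0.39878, O = 0.39878.
SiO2 (M=60.083): mol = 0.80888; Si = 0.80888, O = 1.61776.
ΣO = 2.42580; factor = 6/ΣO = 2.47341.
Ca apfu = 0.40926 × 2.47341 = 1.012.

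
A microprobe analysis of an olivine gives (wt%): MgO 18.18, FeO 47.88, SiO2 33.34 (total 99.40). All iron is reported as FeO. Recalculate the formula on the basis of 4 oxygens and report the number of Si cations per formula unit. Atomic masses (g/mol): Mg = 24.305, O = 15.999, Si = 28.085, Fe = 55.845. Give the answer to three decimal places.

18.18 wt% MgO ÷ 40.304 g/mol = 0.45107 mol, giving 0.45107 Mg and 0.45107 O.
47.88 wt% FeO ÷ 71.844 g/mol = 0.66644 mol, giving 0.66644 Fe and 0.66644 O.
33.34 wt% SiO2 ÷ 60.083 g/mol = 0.55490 mol, giving 0.55490 Si and 1.10980 O.
Oxygen sums to 2.22731; scaling by 4/2.22731 = 1.79589 puts the formula on 4 O.
Si: 0.55490 × 1.79589 = 0.997 atoms per formula unit.

0.997 Si apfu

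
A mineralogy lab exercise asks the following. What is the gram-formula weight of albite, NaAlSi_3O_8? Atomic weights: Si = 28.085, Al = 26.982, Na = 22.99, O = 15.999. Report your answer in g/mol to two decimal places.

The formula mass is the sum 1×22.99 + 1×26.982 + 3×28.085 + 8×15.999.

262.22 g/mol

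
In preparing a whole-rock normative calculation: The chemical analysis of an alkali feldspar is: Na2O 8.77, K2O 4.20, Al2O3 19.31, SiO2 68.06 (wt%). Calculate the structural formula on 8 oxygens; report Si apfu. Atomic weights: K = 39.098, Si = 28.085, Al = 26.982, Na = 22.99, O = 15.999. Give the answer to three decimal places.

3.001 Si apfu

Na2O: 8.77/61.979 = 0.14150 mol → 0.28300 mol Na, 0.14150 mol O.
K2O: 4.20/94.195 = 0.04459 mol → 0.08918 mol K, 0.04459 mol O.
Al2O3: 19.31/101.961 = 0.18939 mol → 0.37878 mol Al, 0.56817 mol O.
SiO2: 68.06/60.083 = 1.13277 mol → 1.13277 mol Si, 2.26554 mol O.
Total oxygen = 3.01980 mol. Normalization factor = 8/3.01980 = 2.64918.
Si per 8 O = 1.13277 × 2.64918 = 3.001.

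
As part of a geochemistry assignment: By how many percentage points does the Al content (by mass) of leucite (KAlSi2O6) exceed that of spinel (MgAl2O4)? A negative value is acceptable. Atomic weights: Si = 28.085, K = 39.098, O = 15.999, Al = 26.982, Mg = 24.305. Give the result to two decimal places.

-25.57 percentage points

First mineral: 26.982 g Al in 218.244 g formula = 12.36 wt% Al.
Second mineral: 53.964 g Al in 142.265 g formula = 37.93 wt% Al.
12.36% − 37.93% gives a difference of -25.57 percentage points.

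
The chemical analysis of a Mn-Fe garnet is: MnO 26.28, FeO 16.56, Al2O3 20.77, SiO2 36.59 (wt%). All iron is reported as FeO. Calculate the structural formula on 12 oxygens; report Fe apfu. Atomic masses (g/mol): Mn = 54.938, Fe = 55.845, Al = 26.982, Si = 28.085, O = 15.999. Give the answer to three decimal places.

MnO (M=70.937): mol = 0.37047; Mn = 0.37047, O = 0.37047.
FeO (M=71.844): mol = 0.23050; Fe = 0.23050, O = 0.23050.
Al2O3 (M=101.961): mol = 0.20371; Al = 0.40742, O = 0.61113.
SiO2 (M=60.083): mol = 0.60899; Si = 0.60899, O = 1.21798.
ΣO = 2.43008; factor = 12/ΣO = 4.93811.
Fe apfu = 0.23050 × 4.93811 = 1.138.

1.138 Fe apfu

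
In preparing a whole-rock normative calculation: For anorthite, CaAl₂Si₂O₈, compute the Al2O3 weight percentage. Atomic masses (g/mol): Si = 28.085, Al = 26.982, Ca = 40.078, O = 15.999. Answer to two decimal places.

36.65 wt%

M(CaAl₂Si₂O₈) = 278.204 g/mol; M(Al2O3) = 101.961 g/mol.
Moles Al2O3 per formula unit = 2 Al ÷ 2 = 1.0000.
Al2O3 fraction = (1.0000 × 101.961) / 278.204 = 101.961/278.204 = 0.3665.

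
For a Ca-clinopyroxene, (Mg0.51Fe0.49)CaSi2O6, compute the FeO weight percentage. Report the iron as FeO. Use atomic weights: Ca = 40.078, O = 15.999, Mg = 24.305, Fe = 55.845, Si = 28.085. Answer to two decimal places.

15.17 wt%

M((Mg0.51Fe0.49)CaSi2O6) = 232.002 g/mol; M(FeO) = 71.844 g/mol.
Moles FeO per formula unit = 0.49 Fe ÷ 1 = 0.4900.
FeO fraction = (0.4900 × 71.844) / 232.002 = 35.204/232.002 = 0.1517.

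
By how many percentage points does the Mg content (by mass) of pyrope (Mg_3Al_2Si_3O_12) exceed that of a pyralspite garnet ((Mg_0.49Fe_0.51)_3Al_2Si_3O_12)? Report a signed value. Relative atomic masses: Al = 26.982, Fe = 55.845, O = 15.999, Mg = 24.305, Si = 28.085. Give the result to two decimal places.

First mineral: 72.915 g Mg in 403.122 g formula = 18.09 wt% Mg.
Second mineral: 35.728 g Mg in 451.378 g formula = 7.92 wt% Mg.
18.09% − 7.92% gives a difference of 10.17 percentage points.

10.17 percentage points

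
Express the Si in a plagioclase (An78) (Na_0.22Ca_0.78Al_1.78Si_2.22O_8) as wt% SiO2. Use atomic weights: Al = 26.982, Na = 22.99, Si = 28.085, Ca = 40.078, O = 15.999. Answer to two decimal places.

Molar mass of Na_0.22Ca_0.78Al_1.78Si_2.22O_8 = 0.22*22.99 + 0.78*40.078 + 1.78*26.982 + 2.22*28.085 + 8*15.999 = 274.687 g/mol.
Each formula unit contains 2.22 Si, equivalent to 2.22/1 = 2.2200 mol SiO2.
M(SiO2) = 1×28.085 + 2×15.999 = 60.083 g/mol.
Mass of SiO2 per formula unit = 2.2200 × 60.083 = 133.384 g.
SiO2 wt% = 133.384 / 274.687 × 100 = 48.56%.

48.56 wt%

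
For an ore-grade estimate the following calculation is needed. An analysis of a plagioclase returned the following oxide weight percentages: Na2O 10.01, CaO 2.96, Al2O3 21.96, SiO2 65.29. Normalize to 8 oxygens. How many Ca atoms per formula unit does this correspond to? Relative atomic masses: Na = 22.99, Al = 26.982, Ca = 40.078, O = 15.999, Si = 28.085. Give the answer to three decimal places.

0.139 Ca apfu

10.01 wt% Na2O ÷ 61.979 g/mol = 0.16151 mol, giving 0.32302 Na and 0.16151 O.
2.96 wt% CaO ÷ 56.077 g/mol = 0.05278 mol, giving 0.05278 Ca and 0.05278 O.
21.96 wt% Al2O3 ÷ 101.961 g/mol = 0.21538 mol, giving 0.43076 Al and 0.64614 O.
65.29 wt% SiO2 ÷ 60.083 g/mol = 1.08666 mol, giving 1.08666 Si and 2.17332 O.
Oxygen sums to 3.03375; scaling by 8/3.03375 = 2.63700 puts the formula on 8 O.
Ca: 0.05278 × 2.63700 = 0.139 atoms per formula unit.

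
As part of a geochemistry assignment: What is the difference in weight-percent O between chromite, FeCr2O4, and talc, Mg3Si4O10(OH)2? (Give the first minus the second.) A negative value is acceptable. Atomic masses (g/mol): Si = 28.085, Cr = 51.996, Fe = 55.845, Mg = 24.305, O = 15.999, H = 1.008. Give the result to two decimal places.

M(FeCr2O4) = 223.833 g/mol, so wt% O = 63.996/223.833 × 100 = 28.59%.
M(Mg3Si4O10(OH)2) = 379.259 g/mol, so wt% O = 191.988/379.259 × 100 = 50.62%.
28.59 − 50.62 = -22.03 pp.

-22.03 percentage points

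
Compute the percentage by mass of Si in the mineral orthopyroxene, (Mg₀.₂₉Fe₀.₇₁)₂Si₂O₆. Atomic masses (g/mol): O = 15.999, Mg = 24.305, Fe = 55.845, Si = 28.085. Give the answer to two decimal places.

22.87 weight percent

M((Mg₀.₂₉Fe₀.₇₁)₂Si₂O₆) = 245.561 g/mol.
Si contributes 2 × 28.085 = 56.170 g per mole.
56.170/245.561 = 0.2287 → 22.87%.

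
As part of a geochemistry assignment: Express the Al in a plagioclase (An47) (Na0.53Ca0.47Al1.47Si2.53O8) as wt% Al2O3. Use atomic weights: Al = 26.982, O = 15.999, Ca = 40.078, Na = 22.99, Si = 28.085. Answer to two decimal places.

27.78 wt%

M(Na0.53Ca0.47Al1.47Si2.53O8) = 269.732 g/mol; M(Al2O3) = 101.961 g/mol.
Moles Al2O3 per formula unit = 1.47 Al ÷ 2 = 0.7350.
Al2O3 fraction = (0.7350 × 101.961) / 269.732 = 74.941/269.732 = 0.2778.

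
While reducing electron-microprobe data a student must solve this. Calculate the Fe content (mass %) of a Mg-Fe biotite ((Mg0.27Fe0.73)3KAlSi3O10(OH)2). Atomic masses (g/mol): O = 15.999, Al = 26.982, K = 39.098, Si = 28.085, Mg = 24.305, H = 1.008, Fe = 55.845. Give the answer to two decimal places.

25.15 mass %

M((Mg0.27Fe0.73)3KAlSi3O10(OH)2) = 486.327 g/mol.
Fe contributes 2.19 × 55.845 = 122.301 g per mole.
122.301/486.327 = 0.2515 → 25.15%.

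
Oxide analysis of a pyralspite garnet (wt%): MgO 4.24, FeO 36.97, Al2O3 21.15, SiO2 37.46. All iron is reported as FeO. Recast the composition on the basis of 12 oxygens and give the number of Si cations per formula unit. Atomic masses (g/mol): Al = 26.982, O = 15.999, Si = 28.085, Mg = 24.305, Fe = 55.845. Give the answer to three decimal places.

3.006 Si apfu

4.24 wt% MgO ÷ 40.304 g/mol = 0.10520 mol, giving 0.10520 Mg and 0.10520 O.
36.97 wt% FeO ÷ 71.844 g/mol = 0.51459 mol, giving 0.51459 Fe and 0.51459 O.
21.15 wt% Al2O3 ÷ 101.961 g/mol = 0.20743 mol, giving 0.41486 Al and 0.62229 O.
37.46 wt% SiO2 ÷ 60.083 g/mol = 0.62347 mol, giving 0.62347 Si and 1.24694 O.
Oxygen sums to 2.48902; scaling by 12/2.48902 = 4.82117 puts the formula on 12 O.
Si: 0.62347 × 4.82117 = 3.006 atoms per formula unit.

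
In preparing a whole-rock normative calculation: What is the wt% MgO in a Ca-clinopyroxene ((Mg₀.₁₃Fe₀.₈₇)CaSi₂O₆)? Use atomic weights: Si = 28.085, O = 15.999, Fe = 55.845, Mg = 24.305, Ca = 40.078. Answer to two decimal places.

2.15 wt%

M((Mg₀.₁₃Fe₀.₈₇)CaSi₂O₆) = 243.987 g/mol; M(MgO) = 40.304 g/mol.
Moles MgO per formula unit = 0.13 Mg ÷ 1 = 0.1300.
MgO fraction = (0.1300 × 40.304) / 243.987 = 5.240/243.987 = 0.0215.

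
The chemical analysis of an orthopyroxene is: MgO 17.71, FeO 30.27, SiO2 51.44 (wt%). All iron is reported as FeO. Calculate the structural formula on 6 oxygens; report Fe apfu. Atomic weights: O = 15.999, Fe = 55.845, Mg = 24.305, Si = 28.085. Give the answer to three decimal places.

MgO: 17.71/40.304 = 0.43941 mol → 0.43941 mol Mg, 0.43941 mol O.
FeO: 30.27/71.844 = 0.42133 mol → 0.42133 mol Fe, 0.42133 mol O.
SiO2: 51.44/60.083 = 0.85615 mol → 0.85615 mol Si, 1.71230 mol O.
Total oxygen = 2.57304 mol. Normalization factor = 6/2.57304 = 2.33187.
Fe per 6 O = 0.42133 × 2.33187 = 0.982.

0.982 Fe apfu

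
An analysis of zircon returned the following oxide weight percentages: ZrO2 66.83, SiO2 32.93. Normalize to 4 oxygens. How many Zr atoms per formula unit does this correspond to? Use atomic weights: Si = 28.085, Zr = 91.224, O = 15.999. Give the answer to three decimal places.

0.995 Zr apfu

ZrO2: 66.83/123.222 = 0.54235 mol → 0.54235 mol Zr, 1.08470 mol O.
SiO2: 32.93/60.083 = 0.54808 mol → 0.54808 mol Si, 1.09616 mol O.
Total oxygen = 2.18086 mol. Normalization factor = 4/2.18086 = 1.83414.
Zr per 4 O = 0.54235 × 1.83414 = 0.995.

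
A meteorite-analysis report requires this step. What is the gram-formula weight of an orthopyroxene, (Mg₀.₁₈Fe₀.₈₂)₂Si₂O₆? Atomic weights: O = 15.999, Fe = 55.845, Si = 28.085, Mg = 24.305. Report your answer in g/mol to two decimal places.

252.50 g/mol

M = 0.36*24.305 + 1.64*55.845 + 2*28.085 + 6*15.999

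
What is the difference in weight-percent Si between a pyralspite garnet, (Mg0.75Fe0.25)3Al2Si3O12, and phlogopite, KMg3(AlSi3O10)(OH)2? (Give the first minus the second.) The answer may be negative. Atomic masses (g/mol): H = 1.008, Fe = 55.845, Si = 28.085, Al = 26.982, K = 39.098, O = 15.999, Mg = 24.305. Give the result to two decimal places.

-0.45 percentage points

M((Mg0.75Fe0.25)3Al2Si3O12) = 426.777 g/mol, so wt% Si = 84.255/426.777 × 100 = 19.74%.
M(KMg3(AlSi3O10)(OH)2) = 417.254 g/mol, so wt% Si = 84.255/417.254 × 100 = 20.19%.
19.74 − 20.19 = -0.45 pp.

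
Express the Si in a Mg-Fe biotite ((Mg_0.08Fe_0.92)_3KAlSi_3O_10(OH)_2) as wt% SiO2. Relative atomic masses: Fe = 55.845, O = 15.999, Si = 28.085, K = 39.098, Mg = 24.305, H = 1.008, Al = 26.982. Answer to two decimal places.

Formula mass = 504.304 g/mol.
3 Si → 3.0000 mol SiO2 per formula unit; M(SiO2) = 60.083, so SiO2 mass = 180.249 g.
180.249/504.304 × 100 = 35.74 wt%.

35.74 wt%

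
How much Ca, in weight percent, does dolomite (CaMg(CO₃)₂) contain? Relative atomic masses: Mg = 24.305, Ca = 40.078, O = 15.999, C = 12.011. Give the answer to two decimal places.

Molar mass of CaMg(CO₃)₂: 1*40.078 + 1*24.305 + 2*12.011 + 6*15.999 = 184.399 g/mol.
Mass of Ca per formula unit: 1 × 40.078 = 40.078 g.
Weight fraction Ca = 40.078 / 184.399 = 0.2173.

21.73 weight percent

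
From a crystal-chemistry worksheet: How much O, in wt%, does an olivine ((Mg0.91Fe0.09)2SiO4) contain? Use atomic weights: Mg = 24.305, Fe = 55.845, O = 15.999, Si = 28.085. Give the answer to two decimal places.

43.72 wt%

Molar mass of (Mg0.91Fe0.09)2SiO4: 1.82×24.305 + 0.18×55.845 + 1×28.085 + 4×15.999 = 146.368 g/mol.
Mass of O per formula unit: 4 × 15.999 = 63.996 g.
Weight fraction O = 63.996 / 146.368 = 0.4372.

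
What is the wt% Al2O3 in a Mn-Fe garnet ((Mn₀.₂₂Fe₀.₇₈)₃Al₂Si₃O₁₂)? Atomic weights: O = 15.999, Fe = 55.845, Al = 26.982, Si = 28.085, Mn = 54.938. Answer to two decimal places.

20.51 wt%

Molar mass of (Mn₀.₂₂Fe₀.₇₈)₃Al₂Si₃O₁₂ = 0.66*54.938 + 2.34*55.845 + 2*26.982 + 3*28.085 + 12*15.999 = 497.143 g/mol.
Each formula unit contains 2 Al, equivalent to 2/2 = 1.0000 mol Al2O3.
M(Al2O3) = 2×26.982 + 3×15.999 = 101.961 g/mol.
Mass of Al2O3 per formula unit = 1.0000 × 101.961 = 101.961 g.
Al2O3 wt% = 101.961 / 497.143 × 100 = 20.51%.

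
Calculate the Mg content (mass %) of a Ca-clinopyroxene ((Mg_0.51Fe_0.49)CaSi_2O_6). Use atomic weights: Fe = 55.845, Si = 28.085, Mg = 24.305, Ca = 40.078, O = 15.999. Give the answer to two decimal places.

5.34 mass %

M((Mg_0.51Fe_0.49)CaSi_2O_6) = 232.002 g/mol.
Mg contributes 0.51 × 24.305 = 12.396 g per mole.
12.396/232.002 = 0.0534 → 5.34%.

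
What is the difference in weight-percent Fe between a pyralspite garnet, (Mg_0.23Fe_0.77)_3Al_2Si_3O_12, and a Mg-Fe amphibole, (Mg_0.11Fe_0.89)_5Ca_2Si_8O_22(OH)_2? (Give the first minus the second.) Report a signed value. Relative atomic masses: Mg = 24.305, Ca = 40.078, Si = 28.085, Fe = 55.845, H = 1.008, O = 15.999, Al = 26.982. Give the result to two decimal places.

M((Mg_0.23Fe_0.77)_3Al_2Si_3O_12) = 475.979 g/mol, so wt% Fe = 129.002/475.979 × 100 = 27.10%.
M((Mg_0.11Fe_0.89)_5Ca_2Si_8O_22(OH)_2) = 952.706 g/mol, so wt% Fe = 248.510/952.706 × 100 = 26.08%.
27.10 − 26.08 = 1.02 pp.

1.02 percentage points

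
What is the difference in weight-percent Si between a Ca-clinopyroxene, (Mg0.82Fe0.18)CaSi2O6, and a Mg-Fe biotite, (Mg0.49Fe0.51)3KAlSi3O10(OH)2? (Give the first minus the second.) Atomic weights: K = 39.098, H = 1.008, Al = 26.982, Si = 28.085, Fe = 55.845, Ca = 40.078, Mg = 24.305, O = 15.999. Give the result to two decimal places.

M((Mg0.82Fe0.18)CaSi2O6) = 222.224 g/mol, so wt% Si = 56.170/222.224 × 100 = 25.28%.
M((Mg0.49Fe0.51)3KAlSi3O10(OH)2) = 465.510 g/mol, so wt% Si = 84.255/465.510 × 100 = 18.10%.
25.28 − 18.10 = 7.18 pp.

7.18 percentage points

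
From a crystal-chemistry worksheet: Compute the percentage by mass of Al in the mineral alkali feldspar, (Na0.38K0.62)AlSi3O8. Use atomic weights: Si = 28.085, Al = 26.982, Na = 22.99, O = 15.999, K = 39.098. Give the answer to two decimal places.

9.91 weight percent

Molar mass of (Na0.38K0.62)AlSi3O8: 0.38·22.99 + 0.62·39.098 + 1·26.982 + 3·28.085 + 8·15.999 = 272.206 g/mol.
Mass of Al per formula unit: 1 × 26.982 = 26.982 g.
Weight fraction Al = 26.982 / 272.206 = 0.0991.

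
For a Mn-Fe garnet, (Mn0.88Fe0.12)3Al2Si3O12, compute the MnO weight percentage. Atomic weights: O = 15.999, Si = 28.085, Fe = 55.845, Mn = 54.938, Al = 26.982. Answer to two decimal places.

Formula mass = 495.348 g/mol.
2.64 Mn → 2.6400 mol MnO per formula unit; M(MnO) = 70.937, so MnO mass = 187.274 g.
187.274/495.348 × 100 = 37.81 wt%.

37.81 wt%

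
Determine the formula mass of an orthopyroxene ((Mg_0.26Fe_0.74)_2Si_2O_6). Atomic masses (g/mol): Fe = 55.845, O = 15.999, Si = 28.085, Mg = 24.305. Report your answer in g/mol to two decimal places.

The formula mass is the sum 0.52×24.305 + 1.48×55.845 + 2×28.085 + 6×15.999.

247.45 g/mol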